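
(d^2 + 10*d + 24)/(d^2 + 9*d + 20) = (d + 6)/(d + 5)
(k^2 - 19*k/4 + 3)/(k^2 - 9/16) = 4*(k - 4)/(4*k + 3)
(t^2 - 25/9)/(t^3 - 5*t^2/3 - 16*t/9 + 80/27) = 3*(3*t + 5)/(9*t^2 - 16)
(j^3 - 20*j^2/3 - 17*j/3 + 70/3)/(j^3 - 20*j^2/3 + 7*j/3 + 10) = (j^2 - 5*j - 14)/(j^2 - 5*j - 6)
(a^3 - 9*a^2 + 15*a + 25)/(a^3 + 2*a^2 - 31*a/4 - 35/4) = 4*(a^2 - 10*a + 25)/(4*a^2 + 4*a - 35)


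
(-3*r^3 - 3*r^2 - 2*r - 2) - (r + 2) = -3*r^3 - 3*r^2 - 3*r - 4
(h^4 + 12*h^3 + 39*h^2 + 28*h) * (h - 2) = h^5 + 10*h^4 + 15*h^3 - 50*h^2 - 56*h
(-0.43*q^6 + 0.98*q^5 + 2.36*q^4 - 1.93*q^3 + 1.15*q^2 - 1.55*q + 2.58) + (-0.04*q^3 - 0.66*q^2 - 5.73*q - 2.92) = -0.43*q^6 + 0.98*q^5 + 2.36*q^4 - 1.97*q^3 + 0.49*q^2 - 7.28*q - 0.34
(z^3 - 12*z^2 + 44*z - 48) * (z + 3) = z^4 - 9*z^3 + 8*z^2 + 84*z - 144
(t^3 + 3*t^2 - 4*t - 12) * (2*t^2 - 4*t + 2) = 2*t^5 + 2*t^4 - 18*t^3 - 2*t^2 + 40*t - 24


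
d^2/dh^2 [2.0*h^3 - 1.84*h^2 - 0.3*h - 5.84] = 12.0*h - 3.68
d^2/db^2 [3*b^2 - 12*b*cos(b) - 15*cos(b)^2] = 12*b*cos(b) - 60*sin(b)^2 + 24*sin(b) + 36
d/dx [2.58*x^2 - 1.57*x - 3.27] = 5.16*x - 1.57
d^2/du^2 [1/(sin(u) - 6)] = (-6*sin(u) + cos(u)^2 + 1)/(sin(u) - 6)^3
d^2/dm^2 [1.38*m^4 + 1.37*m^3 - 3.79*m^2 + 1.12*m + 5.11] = 16.56*m^2 + 8.22*m - 7.58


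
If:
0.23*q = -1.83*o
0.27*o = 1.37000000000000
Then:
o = 5.07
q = -40.37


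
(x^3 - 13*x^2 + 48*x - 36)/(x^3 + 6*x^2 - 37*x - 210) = (x^2 - 7*x + 6)/(x^2 + 12*x + 35)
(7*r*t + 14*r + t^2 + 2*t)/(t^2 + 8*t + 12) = (7*r + t)/(t + 6)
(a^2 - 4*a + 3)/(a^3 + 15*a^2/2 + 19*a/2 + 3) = 2*(a^2 - 4*a + 3)/(2*a^3 + 15*a^2 + 19*a + 6)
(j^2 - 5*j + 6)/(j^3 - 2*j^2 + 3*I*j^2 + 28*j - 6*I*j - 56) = (j - 3)/(j^2 + 3*I*j + 28)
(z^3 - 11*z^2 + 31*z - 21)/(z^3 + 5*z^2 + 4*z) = (z^3 - 11*z^2 + 31*z - 21)/(z*(z^2 + 5*z + 4))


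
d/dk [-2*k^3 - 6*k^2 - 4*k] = -6*k^2 - 12*k - 4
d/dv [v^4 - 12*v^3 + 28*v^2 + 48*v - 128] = 4*v^3 - 36*v^2 + 56*v + 48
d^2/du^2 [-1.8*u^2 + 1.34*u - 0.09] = -3.60000000000000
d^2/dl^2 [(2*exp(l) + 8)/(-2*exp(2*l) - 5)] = (-8*exp(4*l) - 128*exp(3*l) + 120*exp(2*l) + 320*exp(l) - 50)*exp(l)/(8*exp(6*l) + 60*exp(4*l) + 150*exp(2*l) + 125)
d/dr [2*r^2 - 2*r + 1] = 4*r - 2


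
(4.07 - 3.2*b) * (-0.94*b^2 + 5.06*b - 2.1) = 3.008*b^3 - 20.0178*b^2 + 27.3142*b - 8.547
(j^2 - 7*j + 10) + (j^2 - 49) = 2*j^2 - 7*j - 39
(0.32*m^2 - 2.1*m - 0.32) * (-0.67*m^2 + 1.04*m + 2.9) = -0.2144*m^4 + 1.7398*m^3 - 1.0416*m^2 - 6.4228*m - 0.928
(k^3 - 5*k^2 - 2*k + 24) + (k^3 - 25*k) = 2*k^3 - 5*k^2 - 27*k + 24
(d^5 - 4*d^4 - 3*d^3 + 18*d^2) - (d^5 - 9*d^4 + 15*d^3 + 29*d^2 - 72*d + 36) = 5*d^4 - 18*d^3 - 11*d^2 + 72*d - 36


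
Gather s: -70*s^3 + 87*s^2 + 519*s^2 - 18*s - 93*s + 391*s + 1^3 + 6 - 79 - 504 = -70*s^3 + 606*s^2 + 280*s - 576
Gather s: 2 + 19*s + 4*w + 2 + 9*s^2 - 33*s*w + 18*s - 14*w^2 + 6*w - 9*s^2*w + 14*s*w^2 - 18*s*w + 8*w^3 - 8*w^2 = s^2*(9 - 9*w) + s*(14*w^2 - 51*w + 37) + 8*w^3 - 22*w^2 + 10*w + 4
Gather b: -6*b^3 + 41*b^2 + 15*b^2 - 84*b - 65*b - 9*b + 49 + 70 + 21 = -6*b^3 + 56*b^2 - 158*b + 140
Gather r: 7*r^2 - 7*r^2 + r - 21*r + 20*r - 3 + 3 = 0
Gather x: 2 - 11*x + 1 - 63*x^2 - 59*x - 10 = -63*x^2 - 70*x - 7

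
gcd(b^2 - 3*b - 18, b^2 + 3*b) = b + 3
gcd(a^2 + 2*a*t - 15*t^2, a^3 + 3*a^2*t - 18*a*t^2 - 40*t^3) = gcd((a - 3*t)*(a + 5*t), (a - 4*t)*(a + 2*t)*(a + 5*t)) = a + 5*t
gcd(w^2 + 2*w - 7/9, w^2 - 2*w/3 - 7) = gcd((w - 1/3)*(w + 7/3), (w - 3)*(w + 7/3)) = w + 7/3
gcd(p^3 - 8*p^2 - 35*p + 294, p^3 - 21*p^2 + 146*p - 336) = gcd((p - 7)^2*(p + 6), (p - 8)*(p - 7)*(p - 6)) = p - 7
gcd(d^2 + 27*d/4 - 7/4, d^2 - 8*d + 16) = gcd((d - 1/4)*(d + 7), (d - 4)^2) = 1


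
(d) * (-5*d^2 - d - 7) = -5*d^3 - d^2 - 7*d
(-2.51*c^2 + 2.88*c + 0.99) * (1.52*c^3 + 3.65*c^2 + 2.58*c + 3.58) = -3.8152*c^5 - 4.7839*c^4 + 5.541*c^3 + 2.0581*c^2 + 12.8646*c + 3.5442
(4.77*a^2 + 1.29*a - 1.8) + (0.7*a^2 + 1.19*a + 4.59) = 5.47*a^2 + 2.48*a + 2.79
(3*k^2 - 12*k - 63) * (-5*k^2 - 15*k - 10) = -15*k^4 + 15*k^3 + 465*k^2 + 1065*k + 630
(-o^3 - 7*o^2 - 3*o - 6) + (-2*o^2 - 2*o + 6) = -o^3 - 9*o^2 - 5*o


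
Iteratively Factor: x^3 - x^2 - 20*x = (x)*(x^2 - x - 20) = x*(x + 4)*(x - 5)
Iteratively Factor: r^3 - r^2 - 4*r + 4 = (r - 2)*(r^2 + r - 2) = (r - 2)*(r + 2)*(r - 1)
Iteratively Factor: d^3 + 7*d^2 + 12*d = (d + 3)*(d^2 + 4*d) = d*(d + 3)*(d + 4)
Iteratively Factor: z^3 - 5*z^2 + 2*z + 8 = (z - 2)*(z^2 - 3*z - 4) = (z - 2)*(z + 1)*(z - 4)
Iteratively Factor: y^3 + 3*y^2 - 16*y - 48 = (y + 4)*(y^2 - y - 12) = (y + 3)*(y + 4)*(y - 4)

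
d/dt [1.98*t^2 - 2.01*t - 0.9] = 3.96*t - 2.01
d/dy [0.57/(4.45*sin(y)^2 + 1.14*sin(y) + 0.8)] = -(5.073*sin(y) + 0.6498)*cos(y)/(4.45*sin(y)^2 + 1.14*sin(y) + 0.8)^2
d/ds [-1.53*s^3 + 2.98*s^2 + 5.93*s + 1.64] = -4.59*s^2 + 5.96*s + 5.93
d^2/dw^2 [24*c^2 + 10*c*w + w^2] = 2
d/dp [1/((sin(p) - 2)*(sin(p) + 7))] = -(2*sin(p) + 5)*cos(p)/((sin(p) - 2)^2*(sin(p) + 7)^2)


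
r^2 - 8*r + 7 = (r - 7)*(r - 1)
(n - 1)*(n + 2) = n^2 + n - 2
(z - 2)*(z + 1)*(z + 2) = z^3 + z^2 - 4*z - 4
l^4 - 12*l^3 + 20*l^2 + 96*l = l*(l - 8)*(l - 6)*(l + 2)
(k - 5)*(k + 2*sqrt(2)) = k^2 - 5*k + 2*sqrt(2)*k - 10*sqrt(2)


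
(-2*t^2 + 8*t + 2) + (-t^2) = -3*t^2 + 8*t + 2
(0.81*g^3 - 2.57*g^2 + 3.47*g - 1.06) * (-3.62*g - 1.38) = -2.9322*g^4 + 8.1856*g^3 - 9.0148*g^2 - 0.9514*g + 1.4628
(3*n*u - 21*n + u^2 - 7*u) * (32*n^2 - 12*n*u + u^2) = 96*n^3*u - 672*n^3 - 4*n^2*u^2 + 28*n^2*u - 9*n*u^3 + 63*n*u^2 + u^4 - 7*u^3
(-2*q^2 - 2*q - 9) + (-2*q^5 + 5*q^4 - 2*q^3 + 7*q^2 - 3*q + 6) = -2*q^5 + 5*q^4 - 2*q^3 + 5*q^2 - 5*q - 3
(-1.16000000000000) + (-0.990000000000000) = -2.15000000000000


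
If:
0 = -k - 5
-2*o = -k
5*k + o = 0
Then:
No Solution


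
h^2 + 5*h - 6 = (h - 1)*(h + 6)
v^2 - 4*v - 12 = (v - 6)*(v + 2)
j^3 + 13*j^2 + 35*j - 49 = (j - 1)*(j + 7)^2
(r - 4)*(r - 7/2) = r^2 - 15*r/2 + 14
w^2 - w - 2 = (w - 2)*(w + 1)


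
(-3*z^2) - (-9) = 9 - 3*z^2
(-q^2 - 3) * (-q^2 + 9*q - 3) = q^4 - 9*q^3 + 6*q^2 - 27*q + 9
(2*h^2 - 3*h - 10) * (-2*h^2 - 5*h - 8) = -4*h^4 - 4*h^3 + 19*h^2 + 74*h + 80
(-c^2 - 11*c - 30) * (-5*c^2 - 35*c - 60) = 5*c^4 + 90*c^3 + 595*c^2 + 1710*c + 1800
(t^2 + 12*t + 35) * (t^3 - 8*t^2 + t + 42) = t^5 + 4*t^4 - 60*t^3 - 226*t^2 + 539*t + 1470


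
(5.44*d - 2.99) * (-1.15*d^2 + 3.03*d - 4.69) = -6.256*d^3 + 19.9217*d^2 - 34.5733*d + 14.0231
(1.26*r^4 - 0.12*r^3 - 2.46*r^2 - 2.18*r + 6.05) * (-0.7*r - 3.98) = -0.882*r^5 - 4.9308*r^4 + 2.1996*r^3 + 11.3168*r^2 + 4.4414*r - 24.079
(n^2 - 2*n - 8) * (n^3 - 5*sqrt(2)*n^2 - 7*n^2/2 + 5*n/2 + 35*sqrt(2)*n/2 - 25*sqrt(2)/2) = n^5 - 5*sqrt(2)*n^4 - 11*n^4/2 + 3*n^3/2 + 55*sqrt(2)*n^3/2 - 15*sqrt(2)*n^2/2 + 23*n^2 - 115*sqrt(2)*n - 20*n + 100*sqrt(2)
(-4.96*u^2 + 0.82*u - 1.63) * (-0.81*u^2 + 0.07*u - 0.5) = 4.0176*u^4 - 1.0114*u^3 + 3.8577*u^2 - 0.5241*u + 0.815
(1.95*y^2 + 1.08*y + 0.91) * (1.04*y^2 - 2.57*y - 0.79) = 2.028*y^4 - 3.8883*y^3 - 3.3697*y^2 - 3.1919*y - 0.7189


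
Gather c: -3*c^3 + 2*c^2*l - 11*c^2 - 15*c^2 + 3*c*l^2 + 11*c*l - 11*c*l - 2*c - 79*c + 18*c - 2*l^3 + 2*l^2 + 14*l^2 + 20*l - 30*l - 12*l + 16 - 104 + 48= -3*c^3 + c^2*(2*l - 26) + c*(3*l^2 - 63) - 2*l^3 + 16*l^2 - 22*l - 40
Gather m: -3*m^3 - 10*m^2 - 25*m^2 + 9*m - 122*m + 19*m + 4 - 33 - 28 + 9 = -3*m^3 - 35*m^2 - 94*m - 48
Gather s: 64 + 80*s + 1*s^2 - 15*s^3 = -15*s^3 + s^2 + 80*s + 64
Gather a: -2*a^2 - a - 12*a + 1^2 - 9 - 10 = -2*a^2 - 13*a - 18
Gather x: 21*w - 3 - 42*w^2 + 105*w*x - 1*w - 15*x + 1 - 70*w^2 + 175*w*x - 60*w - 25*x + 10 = -112*w^2 - 40*w + x*(280*w - 40) + 8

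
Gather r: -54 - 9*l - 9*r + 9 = -9*l - 9*r - 45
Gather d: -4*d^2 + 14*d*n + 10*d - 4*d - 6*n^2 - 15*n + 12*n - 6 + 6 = -4*d^2 + d*(14*n + 6) - 6*n^2 - 3*n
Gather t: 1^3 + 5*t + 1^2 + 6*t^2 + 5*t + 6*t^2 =12*t^2 + 10*t + 2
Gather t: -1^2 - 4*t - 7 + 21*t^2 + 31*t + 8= 21*t^2 + 27*t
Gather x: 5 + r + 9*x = r + 9*x + 5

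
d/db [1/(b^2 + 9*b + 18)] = (-2*b - 9)/(b^2 + 9*b + 18)^2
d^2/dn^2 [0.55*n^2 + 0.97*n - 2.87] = 1.10000000000000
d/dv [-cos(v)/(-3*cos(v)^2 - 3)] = -sin(v)^3/(3*(cos(v)^2 + 1)^2)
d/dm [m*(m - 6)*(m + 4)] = 3*m^2 - 4*m - 24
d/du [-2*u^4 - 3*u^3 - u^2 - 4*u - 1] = -8*u^3 - 9*u^2 - 2*u - 4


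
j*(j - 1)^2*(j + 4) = j^4 + 2*j^3 - 7*j^2 + 4*j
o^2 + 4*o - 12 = (o - 2)*(o + 6)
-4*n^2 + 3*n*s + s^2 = (-n + s)*(4*n + s)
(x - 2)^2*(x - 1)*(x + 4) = x^4 - x^3 - 12*x^2 + 28*x - 16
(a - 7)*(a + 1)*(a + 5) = a^3 - a^2 - 37*a - 35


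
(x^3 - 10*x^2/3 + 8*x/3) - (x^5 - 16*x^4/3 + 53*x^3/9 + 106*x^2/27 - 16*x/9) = -x^5 + 16*x^4/3 - 44*x^3/9 - 196*x^2/27 + 40*x/9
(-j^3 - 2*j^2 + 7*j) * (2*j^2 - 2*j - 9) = -2*j^5 - 2*j^4 + 27*j^3 + 4*j^2 - 63*j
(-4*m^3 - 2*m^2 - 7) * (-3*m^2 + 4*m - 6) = 12*m^5 - 10*m^4 + 16*m^3 + 33*m^2 - 28*m + 42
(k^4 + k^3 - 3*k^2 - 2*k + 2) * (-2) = -2*k^4 - 2*k^3 + 6*k^2 + 4*k - 4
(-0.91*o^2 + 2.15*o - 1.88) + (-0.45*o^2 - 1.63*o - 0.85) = -1.36*o^2 + 0.52*o - 2.73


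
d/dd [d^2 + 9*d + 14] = 2*d + 9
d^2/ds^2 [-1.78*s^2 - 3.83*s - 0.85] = -3.56000000000000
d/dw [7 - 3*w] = -3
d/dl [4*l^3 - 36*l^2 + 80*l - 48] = 12*l^2 - 72*l + 80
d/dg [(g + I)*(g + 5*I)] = 2*g + 6*I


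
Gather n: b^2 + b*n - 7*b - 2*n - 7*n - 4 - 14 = b^2 - 7*b + n*(b - 9) - 18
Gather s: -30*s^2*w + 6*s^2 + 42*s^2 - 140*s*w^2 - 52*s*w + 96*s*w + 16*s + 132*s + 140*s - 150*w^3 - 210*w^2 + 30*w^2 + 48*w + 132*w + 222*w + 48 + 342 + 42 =s^2*(48 - 30*w) + s*(-140*w^2 + 44*w + 288) - 150*w^3 - 180*w^2 + 402*w + 432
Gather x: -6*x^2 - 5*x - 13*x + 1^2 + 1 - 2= -6*x^2 - 18*x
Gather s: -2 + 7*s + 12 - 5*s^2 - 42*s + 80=-5*s^2 - 35*s + 90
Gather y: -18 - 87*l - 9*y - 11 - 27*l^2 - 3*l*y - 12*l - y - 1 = -27*l^2 - 99*l + y*(-3*l - 10) - 30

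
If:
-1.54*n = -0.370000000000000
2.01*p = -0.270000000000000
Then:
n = 0.24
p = -0.13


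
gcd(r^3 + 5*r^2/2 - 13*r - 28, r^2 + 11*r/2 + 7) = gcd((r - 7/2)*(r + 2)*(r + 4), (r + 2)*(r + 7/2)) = r + 2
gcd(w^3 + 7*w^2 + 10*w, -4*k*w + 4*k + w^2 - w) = 1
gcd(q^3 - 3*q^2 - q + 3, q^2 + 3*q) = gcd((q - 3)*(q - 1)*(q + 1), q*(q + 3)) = 1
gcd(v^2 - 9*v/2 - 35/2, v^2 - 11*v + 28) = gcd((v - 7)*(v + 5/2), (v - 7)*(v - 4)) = v - 7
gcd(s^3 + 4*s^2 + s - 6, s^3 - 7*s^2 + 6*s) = s - 1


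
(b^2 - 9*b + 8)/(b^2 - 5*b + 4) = (b - 8)/(b - 4)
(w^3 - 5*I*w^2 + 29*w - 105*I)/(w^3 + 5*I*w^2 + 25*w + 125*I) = (w^2 - 10*I*w - 21)/(w^2 + 25)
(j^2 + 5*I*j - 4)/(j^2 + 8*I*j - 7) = (j + 4*I)/(j + 7*I)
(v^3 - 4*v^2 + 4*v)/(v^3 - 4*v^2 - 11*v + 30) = v*(v - 2)/(v^2 - 2*v - 15)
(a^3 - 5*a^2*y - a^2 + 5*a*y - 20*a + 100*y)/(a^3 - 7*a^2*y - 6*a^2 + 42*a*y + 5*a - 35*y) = (-a^2 + 5*a*y - 4*a + 20*y)/(-a^2 + 7*a*y + a - 7*y)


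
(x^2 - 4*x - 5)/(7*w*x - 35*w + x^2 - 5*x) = (x + 1)/(7*w + x)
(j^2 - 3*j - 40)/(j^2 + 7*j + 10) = (j - 8)/(j + 2)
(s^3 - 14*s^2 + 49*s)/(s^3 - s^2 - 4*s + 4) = s*(s^2 - 14*s + 49)/(s^3 - s^2 - 4*s + 4)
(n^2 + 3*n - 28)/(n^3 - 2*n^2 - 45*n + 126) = (n - 4)/(n^2 - 9*n + 18)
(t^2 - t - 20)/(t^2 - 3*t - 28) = (t - 5)/(t - 7)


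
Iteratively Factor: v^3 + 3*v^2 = (v)*(v^2 + 3*v) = v*(v + 3)*(v)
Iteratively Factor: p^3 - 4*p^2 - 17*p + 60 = (p - 3)*(p^2 - p - 20) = (p - 3)*(p + 4)*(p - 5)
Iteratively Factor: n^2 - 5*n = (n - 5)*(n)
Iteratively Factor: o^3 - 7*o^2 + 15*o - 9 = (o - 3)*(o^2 - 4*o + 3) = (o - 3)*(o - 1)*(o - 3)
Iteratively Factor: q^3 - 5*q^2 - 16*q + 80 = (q - 5)*(q^2 - 16) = (q - 5)*(q - 4)*(q + 4)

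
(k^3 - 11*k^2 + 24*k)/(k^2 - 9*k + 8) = k*(k - 3)/(k - 1)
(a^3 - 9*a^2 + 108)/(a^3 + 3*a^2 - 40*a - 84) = (a^2 - 3*a - 18)/(a^2 + 9*a + 14)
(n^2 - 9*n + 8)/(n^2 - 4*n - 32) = (n - 1)/(n + 4)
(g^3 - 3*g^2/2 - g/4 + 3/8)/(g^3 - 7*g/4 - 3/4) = (g - 1/2)/(g + 1)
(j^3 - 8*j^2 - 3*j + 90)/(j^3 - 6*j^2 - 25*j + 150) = (j + 3)/(j + 5)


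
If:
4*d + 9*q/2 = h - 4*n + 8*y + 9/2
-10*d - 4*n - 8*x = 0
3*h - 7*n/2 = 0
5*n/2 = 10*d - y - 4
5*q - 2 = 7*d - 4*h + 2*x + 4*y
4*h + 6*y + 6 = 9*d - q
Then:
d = -19/39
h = -1351/312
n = -193/52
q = 701/156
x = 769/312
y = 127/312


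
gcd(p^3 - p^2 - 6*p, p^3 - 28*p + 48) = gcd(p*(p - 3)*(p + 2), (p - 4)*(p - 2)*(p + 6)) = 1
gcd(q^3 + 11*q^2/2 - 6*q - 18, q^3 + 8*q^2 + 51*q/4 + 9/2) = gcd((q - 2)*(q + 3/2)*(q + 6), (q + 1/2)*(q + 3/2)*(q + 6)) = q^2 + 15*q/2 + 9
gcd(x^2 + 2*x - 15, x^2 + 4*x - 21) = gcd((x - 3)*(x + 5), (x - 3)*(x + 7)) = x - 3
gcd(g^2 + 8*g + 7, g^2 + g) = g + 1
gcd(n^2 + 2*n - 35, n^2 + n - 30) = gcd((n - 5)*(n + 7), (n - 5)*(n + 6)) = n - 5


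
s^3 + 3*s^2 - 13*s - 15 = (s - 3)*(s + 1)*(s + 5)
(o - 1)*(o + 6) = o^2 + 5*o - 6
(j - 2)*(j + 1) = j^2 - j - 2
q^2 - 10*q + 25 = (q - 5)^2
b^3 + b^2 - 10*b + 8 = (b - 2)*(b - 1)*(b + 4)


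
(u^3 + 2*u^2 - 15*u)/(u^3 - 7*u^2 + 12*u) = (u + 5)/(u - 4)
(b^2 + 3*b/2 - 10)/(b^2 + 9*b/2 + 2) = (2*b - 5)/(2*b + 1)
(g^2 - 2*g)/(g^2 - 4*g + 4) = g/(g - 2)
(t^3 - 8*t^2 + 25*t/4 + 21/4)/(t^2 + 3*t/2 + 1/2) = (2*t^2 - 17*t + 21)/(2*(t + 1))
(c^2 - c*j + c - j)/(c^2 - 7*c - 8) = (c - j)/(c - 8)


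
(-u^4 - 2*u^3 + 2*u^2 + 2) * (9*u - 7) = -9*u^5 - 11*u^4 + 32*u^3 - 14*u^2 + 18*u - 14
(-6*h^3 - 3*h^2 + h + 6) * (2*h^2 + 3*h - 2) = -12*h^5 - 24*h^4 + 5*h^3 + 21*h^2 + 16*h - 12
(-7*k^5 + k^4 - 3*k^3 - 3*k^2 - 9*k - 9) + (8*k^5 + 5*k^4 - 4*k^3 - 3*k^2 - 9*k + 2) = k^5 + 6*k^4 - 7*k^3 - 6*k^2 - 18*k - 7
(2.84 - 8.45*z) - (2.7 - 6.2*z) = 0.14 - 2.25*z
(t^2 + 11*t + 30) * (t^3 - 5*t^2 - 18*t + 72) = t^5 + 6*t^4 - 43*t^3 - 276*t^2 + 252*t + 2160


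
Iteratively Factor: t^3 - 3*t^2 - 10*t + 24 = (t - 2)*(t^2 - t - 12) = (t - 4)*(t - 2)*(t + 3)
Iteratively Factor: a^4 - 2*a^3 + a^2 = (a - 1)*(a^3 - a^2) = a*(a - 1)*(a^2 - a) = a^2*(a - 1)*(a - 1)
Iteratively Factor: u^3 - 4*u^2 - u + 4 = (u + 1)*(u^2 - 5*u + 4) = (u - 4)*(u + 1)*(u - 1)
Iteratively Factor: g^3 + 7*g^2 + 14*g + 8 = (g + 2)*(g^2 + 5*g + 4) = (g + 2)*(g + 4)*(g + 1)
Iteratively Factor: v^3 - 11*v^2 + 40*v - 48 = (v - 3)*(v^2 - 8*v + 16) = (v - 4)*(v - 3)*(v - 4)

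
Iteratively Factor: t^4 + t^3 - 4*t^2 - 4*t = (t + 2)*(t^3 - t^2 - 2*t) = (t + 1)*(t + 2)*(t^2 - 2*t) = t*(t + 1)*(t + 2)*(t - 2)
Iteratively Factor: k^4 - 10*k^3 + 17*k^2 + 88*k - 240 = (k - 4)*(k^3 - 6*k^2 - 7*k + 60) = (k - 5)*(k - 4)*(k^2 - k - 12) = (k - 5)*(k - 4)^2*(k + 3)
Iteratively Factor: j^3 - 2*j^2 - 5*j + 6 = (j - 1)*(j^2 - j - 6) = (j - 3)*(j - 1)*(j + 2)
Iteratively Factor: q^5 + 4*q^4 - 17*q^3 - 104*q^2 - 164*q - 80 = (q - 5)*(q^4 + 9*q^3 + 28*q^2 + 36*q + 16) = (q - 5)*(q + 2)*(q^3 + 7*q^2 + 14*q + 8) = (q - 5)*(q + 2)*(q + 4)*(q^2 + 3*q + 2) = (q - 5)*(q + 1)*(q + 2)*(q + 4)*(q + 2)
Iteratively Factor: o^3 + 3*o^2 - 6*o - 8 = (o + 4)*(o^2 - o - 2) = (o - 2)*(o + 4)*(o + 1)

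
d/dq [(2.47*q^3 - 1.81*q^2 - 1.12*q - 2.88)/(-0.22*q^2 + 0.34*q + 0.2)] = (-0.5434*q^4 + 1.6796*q^3 + 0.6202*q^2 - 1.9912*q + 0.7552)/(0.0484*q^4 - 0.1496*q^3 + 0.0276*q^2 + 0.136*q + 0.04)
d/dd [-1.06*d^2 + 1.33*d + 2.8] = 1.33 - 2.12*d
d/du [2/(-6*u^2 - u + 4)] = 2*(12*u + 1)/(6*u^2 + u - 4)^2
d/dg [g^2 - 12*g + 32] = 2*g - 12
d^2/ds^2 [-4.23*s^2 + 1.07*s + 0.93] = -8.46000000000000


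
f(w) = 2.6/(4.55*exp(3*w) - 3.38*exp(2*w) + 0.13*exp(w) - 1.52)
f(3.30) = 0.00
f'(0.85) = -0.24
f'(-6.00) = 0.00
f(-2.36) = -1.69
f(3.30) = 0.00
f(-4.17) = -1.71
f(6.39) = 0.00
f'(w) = 2.6*(-13.65*exp(3*w) + 6.76*exp(2*w) - 0.13*exp(w))/(4.55*exp(3*w) - 3.38*exp(2*w) + 0.13*exp(w) - 1.52)^2 = (-35.49*exp(2*w) + 17.576*exp(w) - 0.338)*exp(w)/(4.55*exp(3*w) - 3.38*exp(2*w) + 0.13*exp(w) - 1.52)^2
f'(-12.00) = 0.00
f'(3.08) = -0.00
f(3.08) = 0.00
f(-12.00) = -1.71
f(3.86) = 0.00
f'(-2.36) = 0.04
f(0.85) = 0.07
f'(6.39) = -0.00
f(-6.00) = -1.71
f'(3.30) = -0.00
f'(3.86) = -0.00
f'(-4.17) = -0.00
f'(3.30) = -0.00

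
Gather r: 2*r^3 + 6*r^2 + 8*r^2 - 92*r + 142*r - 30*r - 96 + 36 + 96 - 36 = 2*r^3 + 14*r^2 + 20*r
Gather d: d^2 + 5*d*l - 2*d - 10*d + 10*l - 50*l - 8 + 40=d^2 + d*(5*l - 12) - 40*l + 32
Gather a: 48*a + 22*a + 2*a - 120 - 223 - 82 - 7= 72*a - 432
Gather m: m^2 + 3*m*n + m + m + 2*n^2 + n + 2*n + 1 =m^2 + m*(3*n + 2) + 2*n^2 + 3*n + 1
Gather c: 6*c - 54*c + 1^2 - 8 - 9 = -48*c - 16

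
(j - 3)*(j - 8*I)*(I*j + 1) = I*j^3 + 9*j^2 - 3*I*j^2 - 27*j - 8*I*j + 24*I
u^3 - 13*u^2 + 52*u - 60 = (u - 6)*(u - 5)*(u - 2)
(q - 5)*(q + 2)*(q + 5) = q^3 + 2*q^2 - 25*q - 50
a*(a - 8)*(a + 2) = a^3 - 6*a^2 - 16*a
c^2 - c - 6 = (c - 3)*(c + 2)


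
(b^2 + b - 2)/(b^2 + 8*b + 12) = (b - 1)/(b + 6)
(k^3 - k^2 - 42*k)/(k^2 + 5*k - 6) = k*(k - 7)/(k - 1)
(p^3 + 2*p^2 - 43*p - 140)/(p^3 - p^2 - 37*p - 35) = (p + 4)/(p + 1)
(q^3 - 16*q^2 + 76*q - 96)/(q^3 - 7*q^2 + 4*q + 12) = (q - 8)/(q + 1)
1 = 1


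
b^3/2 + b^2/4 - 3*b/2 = b*(b/2 + 1)*(b - 3/2)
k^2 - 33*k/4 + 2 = (k - 8)*(k - 1/4)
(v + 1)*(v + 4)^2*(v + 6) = v^4 + 15*v^3 + 78*v^2 + 160*v + 96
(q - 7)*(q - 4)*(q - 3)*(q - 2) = q^4 - 16*q^3 + 89*q^2 - 206*q + 168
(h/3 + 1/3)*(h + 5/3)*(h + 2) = h^3/3 + 14*h^2/9 + 7*h/3 + 10/9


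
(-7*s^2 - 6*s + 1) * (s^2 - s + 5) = -7*s^4 + s^3 - 28*s^2 - 31*s + 5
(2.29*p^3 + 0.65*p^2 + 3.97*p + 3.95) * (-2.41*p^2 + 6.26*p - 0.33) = -5.5189*p^5 + 12.7689*p^4 - 6.2544*p^3 + 15.1182*p^2 + 23.4169*p - 1.3035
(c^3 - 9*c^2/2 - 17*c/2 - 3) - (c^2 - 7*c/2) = c^3 - 11*c^2/2 - 5*c - 3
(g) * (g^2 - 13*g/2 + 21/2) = g^3 - 13*g^2/2 + 21*g/2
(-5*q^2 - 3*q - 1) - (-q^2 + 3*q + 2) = -4*q^2 - 6*q - 3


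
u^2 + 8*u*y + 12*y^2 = (u + 2*y)*(u + 6*y)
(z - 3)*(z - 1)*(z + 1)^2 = z^4 - 2*z^3 - 4*z^2 + 2*z + 3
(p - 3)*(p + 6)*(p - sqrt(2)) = p^3 - sqrt(2)*p^2 + 3*p^2 - 18*p - 3*sqrt(2)*p + 18*sqrt(2)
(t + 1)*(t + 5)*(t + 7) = t^3 + 13*t^2 + 47*t + 35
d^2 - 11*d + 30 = (d - 6)*(d - 5)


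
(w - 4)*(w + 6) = w^2 + 2*w - 24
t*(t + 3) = t^2 + 3*t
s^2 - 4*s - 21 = (s - 7)*(s + 3)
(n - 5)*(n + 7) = n^2 + 2*n - 35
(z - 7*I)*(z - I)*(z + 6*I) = z^3 - 2*I*z^2 + 41*z - 42*I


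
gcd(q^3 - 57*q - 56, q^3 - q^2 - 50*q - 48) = q^2 - 7*q - 8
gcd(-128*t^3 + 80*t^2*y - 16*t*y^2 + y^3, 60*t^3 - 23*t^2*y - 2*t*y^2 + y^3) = -4*t + y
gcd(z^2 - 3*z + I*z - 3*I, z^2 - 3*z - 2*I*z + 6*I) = z - 3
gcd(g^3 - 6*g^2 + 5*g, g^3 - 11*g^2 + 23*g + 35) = g - 5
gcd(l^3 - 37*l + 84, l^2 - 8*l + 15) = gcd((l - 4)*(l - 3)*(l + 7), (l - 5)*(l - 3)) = l - 3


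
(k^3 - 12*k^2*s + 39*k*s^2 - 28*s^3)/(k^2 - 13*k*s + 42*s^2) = (-k^2 + 5*k*s - 4*s^2)/(-k + 6*s)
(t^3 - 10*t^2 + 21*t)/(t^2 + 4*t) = (t^2 - 10*t + 21)/(t + 4)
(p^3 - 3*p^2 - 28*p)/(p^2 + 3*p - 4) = p*(p - 7)/(p - 1)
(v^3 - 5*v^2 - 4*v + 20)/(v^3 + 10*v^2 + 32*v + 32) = (v^2 - 7*v + 10)/(v^2 + 8*v + 16)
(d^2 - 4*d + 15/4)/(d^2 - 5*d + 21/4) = (2*d - 5)/(2*d - 7)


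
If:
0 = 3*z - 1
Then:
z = 1/3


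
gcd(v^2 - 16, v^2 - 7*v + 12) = v - 4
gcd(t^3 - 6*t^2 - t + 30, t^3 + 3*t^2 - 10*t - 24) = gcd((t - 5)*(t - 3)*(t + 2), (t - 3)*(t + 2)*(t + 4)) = t^2 - t - 6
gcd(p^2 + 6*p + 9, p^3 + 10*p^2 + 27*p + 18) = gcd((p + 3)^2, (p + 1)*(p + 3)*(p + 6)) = p + 3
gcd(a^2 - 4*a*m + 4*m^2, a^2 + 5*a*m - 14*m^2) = a - 2*m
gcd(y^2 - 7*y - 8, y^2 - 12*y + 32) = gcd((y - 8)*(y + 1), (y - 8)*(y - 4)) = y - 8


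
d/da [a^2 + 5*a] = 2*a + 5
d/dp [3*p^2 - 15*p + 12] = 6*p - 15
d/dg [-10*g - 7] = -10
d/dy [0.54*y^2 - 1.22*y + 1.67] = 1.08*y - 1.22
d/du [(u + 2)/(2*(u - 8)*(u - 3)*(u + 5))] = (-u^3 + 12*u + 91)/(u^6 - 12*u^5 - 26*u^4 + 612*u^3 - 479*u^2 - 7440*u + 14400)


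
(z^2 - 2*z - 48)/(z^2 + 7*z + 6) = (z - 8)/(z + 1)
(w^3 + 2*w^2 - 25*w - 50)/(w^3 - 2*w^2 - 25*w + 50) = (w + 2)/(w - 2)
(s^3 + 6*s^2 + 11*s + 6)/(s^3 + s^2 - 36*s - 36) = (s^2 + 5*s + 6)/(s^2 - 36)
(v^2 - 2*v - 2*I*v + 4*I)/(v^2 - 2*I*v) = (v - 2)/v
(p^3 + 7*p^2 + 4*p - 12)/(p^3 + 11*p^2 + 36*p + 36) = (p - 1)/(p + 3)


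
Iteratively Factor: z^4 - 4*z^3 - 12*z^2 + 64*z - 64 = (z - 4)*(z^3 - 12*z + 16) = (z - 4)*(z - 2)*(z^2 + 2*z - 8) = (z - 4)*(z - 2)^2*(z + 4)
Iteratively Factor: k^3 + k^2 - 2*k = (k - 1)*(k^2 + 2*k) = k*(k - 1)*(k + 2)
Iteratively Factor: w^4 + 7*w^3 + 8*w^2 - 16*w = (w)*(w^3 + 7*w^2 + 8*w - 16) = w*(w + 4)*(w^2 + 3*w - 4) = w*(w - 1)*(w + 4)*(w + 4)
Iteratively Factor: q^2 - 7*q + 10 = (q - 2)*(q - 5)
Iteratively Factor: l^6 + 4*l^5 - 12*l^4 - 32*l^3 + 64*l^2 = (l)*(l^5 + 4*l^4 - 12*l^3 - 32*l^2 + 64*l) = l*(l + 4)*(l^4 - 12*l^2 + 16*l) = l*(l - 2)*(l + 4)*(l^3 + 2*l^2 - 8*l) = l*(l - 2)*(l + 4)^2*(l^2 - 2*l) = l^2*(l - 2)*(l + 4)^2*(l - 2)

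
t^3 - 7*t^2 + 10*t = t*(t - 5)*(t - 2)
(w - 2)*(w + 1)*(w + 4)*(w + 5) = w^4 + 8*w^3 + 9*w^2 - 38*w - 40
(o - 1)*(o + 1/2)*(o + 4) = o^3 + 7*o^2/2 - 5*o/2 - 2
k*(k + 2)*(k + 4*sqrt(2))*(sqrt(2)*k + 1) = sqrt(2)*k^4 + 2*sqrt(2)*k^3 + 9*k^3 + 4*sqrt(2)*k^2 + 18*k^2 + 8*sqrt(2)*k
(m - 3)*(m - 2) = m^2 - 5*m + 6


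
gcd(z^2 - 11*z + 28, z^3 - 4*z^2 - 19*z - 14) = z - 7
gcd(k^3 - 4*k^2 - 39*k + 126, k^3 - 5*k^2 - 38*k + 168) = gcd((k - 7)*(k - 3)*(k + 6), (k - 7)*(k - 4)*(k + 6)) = k^2 - k - 42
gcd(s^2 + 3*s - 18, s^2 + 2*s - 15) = s - 3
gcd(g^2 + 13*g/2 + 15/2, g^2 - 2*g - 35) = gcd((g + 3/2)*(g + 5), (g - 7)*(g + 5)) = g + 5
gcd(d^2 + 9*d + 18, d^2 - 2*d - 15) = d + 3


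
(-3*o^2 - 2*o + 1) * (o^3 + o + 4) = -3*o^5 - 2*o^4 - 2*o^3 - 14*o^2 - 7*o + 4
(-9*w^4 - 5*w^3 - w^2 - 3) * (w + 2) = -9*w^5 - 23*w^4 - 11*w^3 - 2*w^2 - 3*w - 6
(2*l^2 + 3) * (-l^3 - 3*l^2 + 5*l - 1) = -2*l^5 - 6*l^4 + 7*l^3 - 11*l^2 + 15*l - 3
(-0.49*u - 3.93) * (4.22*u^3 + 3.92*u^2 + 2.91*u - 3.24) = -2.0678*u^4 - 18.5054*u^3 - 16.8315*u^2 - 9.8487*u + 12.7332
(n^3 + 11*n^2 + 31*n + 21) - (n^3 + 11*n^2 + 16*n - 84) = 15*n + 105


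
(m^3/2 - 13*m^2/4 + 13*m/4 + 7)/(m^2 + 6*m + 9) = (2*m^3 - 13*m^2 + 13*m + 28)/(4*(m^2 + 6*m + 9))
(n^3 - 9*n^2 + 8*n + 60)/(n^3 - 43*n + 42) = (n^2 - 3*n - 10)/(n^2 + 6*n - 7)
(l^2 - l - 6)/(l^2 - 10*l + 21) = (l + 2)/(l - 7)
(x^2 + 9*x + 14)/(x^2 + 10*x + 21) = (x + 2)/(x + 3)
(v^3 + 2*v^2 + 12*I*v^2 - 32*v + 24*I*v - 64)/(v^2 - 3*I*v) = (v^3 + v^2*(2 + 12*I) + 8*v*(-4 + 3*I) - 64)/(v*(v - 3*I))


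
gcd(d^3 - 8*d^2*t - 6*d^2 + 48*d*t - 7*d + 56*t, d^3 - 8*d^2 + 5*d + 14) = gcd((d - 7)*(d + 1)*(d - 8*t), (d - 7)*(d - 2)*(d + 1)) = d^2 - 6*d - 7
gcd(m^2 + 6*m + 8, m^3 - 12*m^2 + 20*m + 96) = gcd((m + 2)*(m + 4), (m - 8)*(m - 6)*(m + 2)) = m + 2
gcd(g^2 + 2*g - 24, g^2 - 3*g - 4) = g - 4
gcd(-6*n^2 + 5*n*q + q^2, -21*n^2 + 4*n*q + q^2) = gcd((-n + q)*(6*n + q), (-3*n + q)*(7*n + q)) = 1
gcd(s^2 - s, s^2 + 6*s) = s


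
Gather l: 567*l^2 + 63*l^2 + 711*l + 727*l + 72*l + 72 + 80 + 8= 630*l^2 + 1510*l + 160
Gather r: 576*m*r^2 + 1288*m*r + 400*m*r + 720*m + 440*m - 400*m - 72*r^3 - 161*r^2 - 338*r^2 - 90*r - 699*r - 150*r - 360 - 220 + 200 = 760*m - 72*r^3 + r^2*(576*m - 499) + r*(1688*m - 939) - 380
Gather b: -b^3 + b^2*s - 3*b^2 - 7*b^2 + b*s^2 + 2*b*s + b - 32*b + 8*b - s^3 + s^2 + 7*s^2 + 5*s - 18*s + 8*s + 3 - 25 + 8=-b^3 + b^2*(s - 10) + b*(s^2 + 2*s - 23) - s^3 + 8*s^2 - 5*s - 14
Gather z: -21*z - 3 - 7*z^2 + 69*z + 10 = -7*z^2 + 48*z + 7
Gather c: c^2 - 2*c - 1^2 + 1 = c^2 - 2*c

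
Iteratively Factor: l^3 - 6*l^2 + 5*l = (l - 1)*(l^2 - 5*l) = l*(l - 1)*(l - 5)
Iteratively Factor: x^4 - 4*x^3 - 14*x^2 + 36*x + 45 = (x - 5)*(x^3 + x^2 - 9*x - 9) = (x - 5)*(x + 1)*(x^2 - 9) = (x - 5)*(x + 1)*(x + 3)*(x - 3)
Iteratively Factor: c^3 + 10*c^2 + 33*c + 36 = (c + 4)*(c^2 + 6*c + 9) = (c + 3)*(c + 4)*(c + 3)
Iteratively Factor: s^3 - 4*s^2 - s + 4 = (s - 4)*(s^2 - 1) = (s - 4)*(s + 1)*(s - 1)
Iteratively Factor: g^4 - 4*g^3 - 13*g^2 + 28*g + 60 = (g - 5)*(g^3 + g^2 - 8*g - 12) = (g - 5)*(g + 2)*(g^2 - g - 6) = (g - 5)*(g + 2)^2*(g - 3)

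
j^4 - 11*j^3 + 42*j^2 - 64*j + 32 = (j - 4)^2*(j - 2)*(j - 1)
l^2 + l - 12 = (l - 3)*(l + 4)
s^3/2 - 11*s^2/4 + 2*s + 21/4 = (s/2 + 1/2)*(s - 7/2)*(s - 3)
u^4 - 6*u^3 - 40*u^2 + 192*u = u*(u - 8)*(u - 4)*(u + 6)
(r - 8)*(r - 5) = r^2 - 13*r + 40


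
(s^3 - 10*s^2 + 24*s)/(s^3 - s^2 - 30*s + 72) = s*(s - 6)/(s^2 + 3*s - 18)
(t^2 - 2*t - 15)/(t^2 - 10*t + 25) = (t + 3)/(t - 5)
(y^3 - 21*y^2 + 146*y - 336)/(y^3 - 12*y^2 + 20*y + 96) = (y - 7)/(y + 2)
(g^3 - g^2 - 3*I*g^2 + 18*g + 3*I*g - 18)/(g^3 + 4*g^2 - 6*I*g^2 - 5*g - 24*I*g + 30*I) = (g + 3*I)/(g + 5)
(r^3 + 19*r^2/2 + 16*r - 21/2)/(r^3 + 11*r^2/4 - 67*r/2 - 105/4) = 2*(2*r^2 + 5*r - 3)/(4*r^2 - 17*r - 15)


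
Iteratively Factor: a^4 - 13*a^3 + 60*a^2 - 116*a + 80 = (a - 2)*(a^3 - 11*a^2 + 38*a - 40) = (a - 4)*(a - 2)*(a^2 - 7*a + 10) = (a - 4)*(a - 2)^2*(a - 5)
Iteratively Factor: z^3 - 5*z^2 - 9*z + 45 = (z - 3)*(z^2 - 2*z - 15) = (z - 5)*(z - 3)*(z + 3)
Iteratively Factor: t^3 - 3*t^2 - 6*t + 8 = (t - 4)*(t^2 + t - 2) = (t - 4)*(t - 1)*(t + 2)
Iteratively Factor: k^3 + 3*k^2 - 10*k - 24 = (k - 3)*(k^2 + 6*k + 8) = (k - 3)*(k + 4)*(k + 2)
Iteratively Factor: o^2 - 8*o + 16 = (o - 4)*(o - 4)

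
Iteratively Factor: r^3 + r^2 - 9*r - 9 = (r + 1)*(r^2 - 9) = (r + 1)*(r + 3)*(r - 3)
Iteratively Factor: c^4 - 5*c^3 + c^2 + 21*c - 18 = (c - 1)*(c^3 - 4*c^2 - 3*c + 18) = (c - 3)*(c - 1)*(c^2 - c - 6) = (c - 3)^2*(c - 1)*(c + 2)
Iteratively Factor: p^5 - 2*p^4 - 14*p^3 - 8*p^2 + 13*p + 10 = (p + 2)*(p^4 - 4*p^3 - 6*p^2 + 4*p + 5) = (p - 5)*(p + 2)*(p^3 + p^2 - p - 1) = (p - 5)*(p + 1)*(p + 2)*(p^2 - 1) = (p - 5)*(p + 1)^2*(p + 2)*(p - 1)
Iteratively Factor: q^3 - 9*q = (q)*(q^2 - 9) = q*(q - 3)*(q + 3)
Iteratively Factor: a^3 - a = (a + 1)*(a^2 - a) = a*(a + 1)*(a - 1)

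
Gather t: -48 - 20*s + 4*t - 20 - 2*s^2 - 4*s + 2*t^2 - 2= -2*s^2 - 24*s + 2*t^2 + 4*t - 70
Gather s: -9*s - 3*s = -12*s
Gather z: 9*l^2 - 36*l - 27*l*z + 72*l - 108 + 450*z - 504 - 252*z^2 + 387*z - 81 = 9*l^2 + 36*l - 252*z^2 + z*(837 - 27*l) - 693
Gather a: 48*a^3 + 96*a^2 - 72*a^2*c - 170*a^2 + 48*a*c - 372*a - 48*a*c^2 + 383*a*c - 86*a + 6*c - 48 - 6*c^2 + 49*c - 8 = 48*a^3 + a^2*(-72*c - 74) + a*(-48*c^2 + 431*c - 458) - 6*c^2 + 55*c - 56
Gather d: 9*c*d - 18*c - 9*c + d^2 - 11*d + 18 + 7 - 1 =-27*c + d^2 + d*(9*c - 11) + 24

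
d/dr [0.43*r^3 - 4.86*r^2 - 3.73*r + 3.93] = 1.29*r^2 - 9.72*r - 3.73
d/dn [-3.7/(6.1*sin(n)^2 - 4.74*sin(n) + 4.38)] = (45.14*sin(n) - 17.538)*cos(n)/(6.1*sin(n)^2 - 4.74*sin(n) + 4.38)^2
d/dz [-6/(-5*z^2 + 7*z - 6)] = 6*(7 - 10*z)/(5*z^2 - 7*z + 6)^2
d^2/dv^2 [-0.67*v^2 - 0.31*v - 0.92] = -1.34000000000000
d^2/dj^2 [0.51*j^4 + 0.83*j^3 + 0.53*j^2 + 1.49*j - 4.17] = 6.12*j^2 + 4.98*j + 1.06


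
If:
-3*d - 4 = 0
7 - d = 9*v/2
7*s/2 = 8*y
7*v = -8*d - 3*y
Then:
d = -4/3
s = -992/567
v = 50/27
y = -62/81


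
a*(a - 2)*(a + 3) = a^3 + a^2 - 6*a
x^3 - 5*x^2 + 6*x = x*(x - 3)*(x - 2)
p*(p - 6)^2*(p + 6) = p^4 - 6*p^3 - 36*p^2 + 216*p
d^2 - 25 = (d - 5)*(d + 5)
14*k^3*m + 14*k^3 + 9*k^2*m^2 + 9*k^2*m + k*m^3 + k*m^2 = (2*k + m)*(7*k + m)*(k*m + k)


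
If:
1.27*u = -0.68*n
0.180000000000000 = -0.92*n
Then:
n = -0.20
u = 0.10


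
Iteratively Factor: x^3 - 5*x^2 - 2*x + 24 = (x + 2)*(x^2 - 7*x + 12) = (x - 3)*(x + 2)*(x - 4)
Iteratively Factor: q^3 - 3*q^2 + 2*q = (q)*(q^2 - 3*q + 2) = q*(q - 2)*(q - 1)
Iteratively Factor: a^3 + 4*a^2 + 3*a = (a + 1)*(a^2 + 3*a) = a*(a + 1)*(a + 3)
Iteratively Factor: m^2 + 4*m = (m + 4)*(m)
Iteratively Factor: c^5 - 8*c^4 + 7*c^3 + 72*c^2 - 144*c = (c)*(c^4 - 8*c^3 + 7*c^2 + 72*c - 144) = c*(c - 4)*(c^3 - 4*c^2 - 9*c + 36) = c*(c - 4)^2*(c^2 - 9) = c*(c - 4)^2*(c + 3)*(c - 3)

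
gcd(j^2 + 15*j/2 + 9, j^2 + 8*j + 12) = j + 6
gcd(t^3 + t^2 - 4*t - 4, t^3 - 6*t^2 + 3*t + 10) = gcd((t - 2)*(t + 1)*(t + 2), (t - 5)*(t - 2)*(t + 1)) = t^2 - t - 2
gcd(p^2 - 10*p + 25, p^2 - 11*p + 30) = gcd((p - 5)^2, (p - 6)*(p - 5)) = p - 5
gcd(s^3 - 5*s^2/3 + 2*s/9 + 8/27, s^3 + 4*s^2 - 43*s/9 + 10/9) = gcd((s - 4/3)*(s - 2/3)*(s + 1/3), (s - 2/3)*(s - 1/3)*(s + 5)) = s - 2/3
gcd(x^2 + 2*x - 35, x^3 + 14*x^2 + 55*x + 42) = x + 7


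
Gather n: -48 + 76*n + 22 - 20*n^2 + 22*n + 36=-20*n^2 + 98*n + 10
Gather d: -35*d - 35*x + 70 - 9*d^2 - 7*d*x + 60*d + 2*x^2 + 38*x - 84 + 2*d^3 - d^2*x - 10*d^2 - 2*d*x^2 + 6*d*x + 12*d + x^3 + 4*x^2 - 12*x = 2*d^3 + d^2*(-x - 19) + d*(-2*x^2 - x + 37) + x^3 + 6*x^2 - 9*x - 14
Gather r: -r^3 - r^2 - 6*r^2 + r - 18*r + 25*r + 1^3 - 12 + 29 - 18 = -r^3 - 7*r^2 + 8*r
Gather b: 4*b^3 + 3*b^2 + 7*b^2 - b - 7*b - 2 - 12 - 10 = 4*b^3 + 10*b^2 - 8*b - 24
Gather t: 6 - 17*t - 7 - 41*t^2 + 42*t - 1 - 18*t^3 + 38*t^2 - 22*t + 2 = -18*t^3 - 3*t^2 + 3*t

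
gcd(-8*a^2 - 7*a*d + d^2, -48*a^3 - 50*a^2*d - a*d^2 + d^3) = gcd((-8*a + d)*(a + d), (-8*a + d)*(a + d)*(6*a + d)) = 8*a^2 + 7*a*d - d^2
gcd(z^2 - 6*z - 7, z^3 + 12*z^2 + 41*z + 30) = z + 1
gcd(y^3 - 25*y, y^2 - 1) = 1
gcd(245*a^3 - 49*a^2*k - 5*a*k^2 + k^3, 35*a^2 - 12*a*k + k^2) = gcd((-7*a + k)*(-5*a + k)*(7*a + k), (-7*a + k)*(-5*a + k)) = 35*a^2 - 12*a*k + k^2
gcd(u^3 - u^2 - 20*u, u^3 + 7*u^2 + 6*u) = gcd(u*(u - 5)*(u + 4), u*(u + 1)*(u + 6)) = u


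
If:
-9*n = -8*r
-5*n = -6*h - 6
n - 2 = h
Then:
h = 4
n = 6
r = 27/4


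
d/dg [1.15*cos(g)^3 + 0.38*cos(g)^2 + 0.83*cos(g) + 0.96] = (3.45*sin(g)^2 - 0.76*cos(g) - 4.28)*sin(g)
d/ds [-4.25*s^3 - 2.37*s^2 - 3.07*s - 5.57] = -12.75*s^2 - 4.74*s - 3.07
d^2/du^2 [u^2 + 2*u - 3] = 2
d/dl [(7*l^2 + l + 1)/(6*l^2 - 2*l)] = (-10*l^2 - 6*l + 1)/(2*l^2*(9*l^2 - 6*l + 1))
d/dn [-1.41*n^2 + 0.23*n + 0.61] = 0.23 - 2.82*n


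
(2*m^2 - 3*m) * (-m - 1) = -2*m^3 + m^2 + 3*m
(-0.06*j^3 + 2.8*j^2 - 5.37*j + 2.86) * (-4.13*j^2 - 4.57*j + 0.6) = 0.2478*j^5 - 11.2898*j^4 + 9.3461*j^3 + 14.4091*j^2 - 16.2922*j + 1.716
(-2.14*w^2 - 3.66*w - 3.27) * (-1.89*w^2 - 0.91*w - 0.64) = 4.0446*w^4 + 8.8648*w^3 + 10.8805*w^2 + 5.3181*w + 2.0928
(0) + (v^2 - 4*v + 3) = v^2 - 4*v + 3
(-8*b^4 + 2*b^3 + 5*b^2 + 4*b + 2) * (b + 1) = -8*b^5 - 6*b^4 + 7*b^3 + 9*b^2 + 6*b + 2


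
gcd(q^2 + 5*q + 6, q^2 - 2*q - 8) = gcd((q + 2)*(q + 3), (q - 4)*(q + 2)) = q + 2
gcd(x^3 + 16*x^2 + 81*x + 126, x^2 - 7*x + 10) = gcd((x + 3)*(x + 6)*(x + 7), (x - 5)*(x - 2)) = 1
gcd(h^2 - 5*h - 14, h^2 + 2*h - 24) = 1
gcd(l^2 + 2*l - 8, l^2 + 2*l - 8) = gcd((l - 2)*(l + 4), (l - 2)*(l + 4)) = l^2 + 2*l - 8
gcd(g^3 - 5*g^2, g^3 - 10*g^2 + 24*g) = g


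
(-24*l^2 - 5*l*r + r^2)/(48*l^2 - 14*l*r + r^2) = (3*l + r)/(-6*l + r)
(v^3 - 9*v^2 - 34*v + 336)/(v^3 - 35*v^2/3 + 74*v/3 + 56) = 3*(v^2 - 2*v - 48)/(3*v^2 - 14*v - 24)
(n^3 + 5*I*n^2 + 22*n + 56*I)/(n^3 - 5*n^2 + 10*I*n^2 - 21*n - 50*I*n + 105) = (n^2 - 2*I*n + 8)/(n^2 + n*(-5 + 3*I) - 15*I)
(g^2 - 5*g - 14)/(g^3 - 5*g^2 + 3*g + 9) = (g^2 - 5*g - 14)/(g^3 - 5*g^2 + 3*g + 9)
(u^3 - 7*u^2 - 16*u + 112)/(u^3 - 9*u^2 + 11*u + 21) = (u^2 - 16)/(u^2 - 2*u - 3)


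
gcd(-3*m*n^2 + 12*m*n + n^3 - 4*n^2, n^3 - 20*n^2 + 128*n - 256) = n - 4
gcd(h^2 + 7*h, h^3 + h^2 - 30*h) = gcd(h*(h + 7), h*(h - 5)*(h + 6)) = h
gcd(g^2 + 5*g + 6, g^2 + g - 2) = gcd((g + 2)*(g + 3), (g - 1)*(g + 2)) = g + 2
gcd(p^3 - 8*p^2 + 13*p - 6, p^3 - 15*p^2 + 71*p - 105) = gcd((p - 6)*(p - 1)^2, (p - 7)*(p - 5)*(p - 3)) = 1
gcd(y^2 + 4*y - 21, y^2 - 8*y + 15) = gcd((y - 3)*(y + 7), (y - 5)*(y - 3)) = y - 3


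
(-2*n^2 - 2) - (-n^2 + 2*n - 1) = -n^2 - 2*n - 1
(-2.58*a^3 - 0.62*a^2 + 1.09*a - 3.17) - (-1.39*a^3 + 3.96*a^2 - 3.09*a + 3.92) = -1.19*a^3 - 4.58*a^2 + 4.18*a - 7.09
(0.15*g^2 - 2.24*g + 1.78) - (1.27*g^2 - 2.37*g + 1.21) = -1.12*g^2 + 0.13*g + 0.57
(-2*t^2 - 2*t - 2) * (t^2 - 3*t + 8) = -2*t^4 + 4*t^3 - 12*t^2 - 10*t - 16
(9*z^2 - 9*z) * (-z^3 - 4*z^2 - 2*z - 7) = -9*z^5 - 27*z^4 + 18*z^3 - 45*z^2 + 63*z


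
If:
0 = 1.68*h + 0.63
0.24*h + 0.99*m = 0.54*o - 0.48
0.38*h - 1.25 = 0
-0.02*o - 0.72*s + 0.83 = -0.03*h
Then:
No Solution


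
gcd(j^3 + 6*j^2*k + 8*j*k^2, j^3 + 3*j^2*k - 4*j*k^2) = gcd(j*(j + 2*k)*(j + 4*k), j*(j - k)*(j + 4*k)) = j^2 + 4*j*k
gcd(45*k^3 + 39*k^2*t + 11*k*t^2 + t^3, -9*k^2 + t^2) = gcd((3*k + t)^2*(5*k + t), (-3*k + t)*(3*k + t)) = 3*k + t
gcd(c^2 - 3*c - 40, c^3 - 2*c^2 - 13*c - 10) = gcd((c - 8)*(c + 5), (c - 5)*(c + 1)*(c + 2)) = 1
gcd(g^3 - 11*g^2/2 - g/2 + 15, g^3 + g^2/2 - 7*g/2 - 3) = g^2 - g/2 - 3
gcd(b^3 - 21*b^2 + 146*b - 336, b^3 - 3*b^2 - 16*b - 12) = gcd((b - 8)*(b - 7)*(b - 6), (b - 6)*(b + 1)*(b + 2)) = b - 6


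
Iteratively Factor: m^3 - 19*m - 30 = (m - 5)*(m^2 + 5*m + 6) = (m - 5)*(m + 2)*(m + 3)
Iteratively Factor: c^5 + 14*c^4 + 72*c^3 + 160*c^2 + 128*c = (c + 2)*(c^4 + 12*c^3 + 48*c^2 + 64*c) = (c + 2)*(c + 4)*(c^3 + 8*c^2 + 16*c) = c*(c + 2)*(c + 4)*(c^2 + 8*c + 16) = c*(c + 2)*(c + 4)^2*(c + 4)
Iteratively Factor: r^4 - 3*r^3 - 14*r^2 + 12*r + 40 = (r - 2)*(r^3 - r^2 - 16*r - 20) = (r - 2)*(r + 2)*(r^2 - 3*r - 10) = (r - 5)*(r - 2)*(r + 2)*(r + 2)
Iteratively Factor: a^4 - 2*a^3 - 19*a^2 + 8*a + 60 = (a + 2)*(a^3 - 4*a^2 - 11*a + 30) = (a - 2)*(a + 2)*(a^2 - 2*a - 15) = (a - 5)*(a - 2)*(a + 2)*(a + 3)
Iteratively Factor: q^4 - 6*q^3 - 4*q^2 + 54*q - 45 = (q - 3)*(q^3 - 3*q^2 - 13*q + 15) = (q - 3)*(q + 3)*(q^2 - 6*q + 5) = (q - 5)*(q - 3)*(q + 3)*(q - 1)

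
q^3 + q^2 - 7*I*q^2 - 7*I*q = q*(q + 1)*(q - 7*I)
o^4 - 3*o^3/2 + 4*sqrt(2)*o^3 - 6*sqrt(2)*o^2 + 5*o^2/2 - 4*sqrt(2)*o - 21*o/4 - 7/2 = (o - 2)*(o + 1/2)*(o + sqrt(2)/2)*(o + 7*sqrt(2)/2)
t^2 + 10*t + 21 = (t + 3)*(t + 7)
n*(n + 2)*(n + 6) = n^3 + 8*n^2 + 12*n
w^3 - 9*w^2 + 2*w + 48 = (w - 8)*(w - 3)*(w + 2)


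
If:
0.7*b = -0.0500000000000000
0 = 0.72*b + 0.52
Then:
No Solution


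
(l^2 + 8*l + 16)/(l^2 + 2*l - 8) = (l + 4)/(l - 2)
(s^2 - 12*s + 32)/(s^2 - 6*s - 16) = (s - 4)/(s + 2)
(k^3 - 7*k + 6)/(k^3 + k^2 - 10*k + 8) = (k + 3)/(k + 4)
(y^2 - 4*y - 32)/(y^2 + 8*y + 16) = (y - 8)/(y + 4)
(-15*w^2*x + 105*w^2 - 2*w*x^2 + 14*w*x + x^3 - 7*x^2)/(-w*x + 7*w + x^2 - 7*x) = (-15*w^2 - 2*w*x + x^2)/(-w + x)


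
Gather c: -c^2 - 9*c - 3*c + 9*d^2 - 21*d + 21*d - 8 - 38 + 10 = -c^2 - 12*c + 9*d^2 - 36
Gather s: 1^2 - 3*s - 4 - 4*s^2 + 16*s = -4*s^2 + 13*s - 3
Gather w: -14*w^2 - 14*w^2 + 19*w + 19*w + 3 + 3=-28*w^2 + 38*w + 6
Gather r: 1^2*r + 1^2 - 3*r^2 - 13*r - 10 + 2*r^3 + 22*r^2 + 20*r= 2*r^3 + 19*r^2 + 8*r - 9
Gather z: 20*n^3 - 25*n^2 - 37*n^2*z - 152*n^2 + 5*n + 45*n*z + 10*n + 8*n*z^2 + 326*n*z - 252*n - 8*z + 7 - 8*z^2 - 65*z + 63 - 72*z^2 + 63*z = 20*n^3 - 177*n^2 - 237*n + z^2*(8*n - 80) + z*(-37*n^2 + 371*n - 10) + 70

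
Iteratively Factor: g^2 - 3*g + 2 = (g - 1)*(g - 2)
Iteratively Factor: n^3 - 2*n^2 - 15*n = (n)*(n^2 - 2*n - 15) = n*(n + 3)*(n - 5)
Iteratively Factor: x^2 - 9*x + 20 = (x - 5)*(x - 4)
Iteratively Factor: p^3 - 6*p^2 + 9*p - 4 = (p - 4)*(p^2 - 2*p + 1) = (p - 4)*(p - 1)*(p - 1)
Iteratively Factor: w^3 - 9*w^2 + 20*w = (w)*(w^2 - 9*w + 20) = w*(w - 5)*(w - 4)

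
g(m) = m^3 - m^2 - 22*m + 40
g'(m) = 3*m^2 - 2*m - 22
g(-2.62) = 72.79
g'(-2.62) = 3.83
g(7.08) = 189.01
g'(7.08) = 114.22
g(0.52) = 28.43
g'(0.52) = -22.23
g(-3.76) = 55.43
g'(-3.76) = 27.93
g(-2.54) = 73.04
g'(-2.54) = 2.43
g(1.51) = 7.94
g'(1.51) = -18.18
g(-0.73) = 55.14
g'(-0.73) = -18.94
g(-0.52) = 51.03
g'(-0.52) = -20.15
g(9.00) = 490.00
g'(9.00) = 203.00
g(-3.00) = 70.00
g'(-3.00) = 11.00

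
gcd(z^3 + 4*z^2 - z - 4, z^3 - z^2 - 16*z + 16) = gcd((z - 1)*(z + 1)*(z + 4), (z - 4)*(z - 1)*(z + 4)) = z^2 + 3*z - 4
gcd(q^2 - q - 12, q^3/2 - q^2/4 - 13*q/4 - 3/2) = 1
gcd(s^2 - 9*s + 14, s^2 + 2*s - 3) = 1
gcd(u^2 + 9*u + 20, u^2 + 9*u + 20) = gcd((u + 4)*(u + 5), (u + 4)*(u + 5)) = u^2 + 9*u + 20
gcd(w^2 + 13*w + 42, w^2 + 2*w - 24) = w + 6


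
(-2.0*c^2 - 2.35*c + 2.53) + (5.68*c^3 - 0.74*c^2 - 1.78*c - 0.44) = 5.68*c^3 - 2.74*c^2 - 4.13*c + 2.09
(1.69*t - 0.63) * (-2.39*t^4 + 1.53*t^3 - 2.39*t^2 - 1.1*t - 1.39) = -4.0391*t^5 + 4.0914*t^4 - 5.003*t^3 - 0.3533*t^2 - 1.6561*t + 0.8757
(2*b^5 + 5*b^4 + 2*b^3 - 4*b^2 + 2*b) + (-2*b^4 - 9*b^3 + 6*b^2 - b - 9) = 2*b^5 + 3*b^4 - 7*b^3 + 2*b^2 + b - 9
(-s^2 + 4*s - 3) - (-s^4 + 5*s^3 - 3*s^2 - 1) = s^4 - 5*s^3 + 2*s^2 + 4*s - 2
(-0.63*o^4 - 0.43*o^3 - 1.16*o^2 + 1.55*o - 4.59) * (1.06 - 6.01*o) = 3.7863*o^5 + 1.9165*o^4 + 6.5158*o^3 - 10.5451*o^2 + 29.2289*o - 4.8654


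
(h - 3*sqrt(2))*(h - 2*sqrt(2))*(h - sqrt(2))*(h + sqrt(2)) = h^4 - 5*sqrt(2)*h^3 + 10*h^2 + 10*sqrt(2)*h - 24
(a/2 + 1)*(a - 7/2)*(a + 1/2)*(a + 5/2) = a^4/2 + 3*a^3/4 - 41*a^2/8 - 183*a/16 - 35/8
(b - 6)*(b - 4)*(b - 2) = b^3 - 12*b^2 + 44*b - 48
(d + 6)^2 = d^2 + 12*d + 36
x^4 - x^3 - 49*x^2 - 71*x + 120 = (x - 8)*(x - 1)*(x + 3)*(x + 5)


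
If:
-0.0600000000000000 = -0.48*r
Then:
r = 0.12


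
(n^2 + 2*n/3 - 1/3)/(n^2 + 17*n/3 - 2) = (n + 1)/(n + 6)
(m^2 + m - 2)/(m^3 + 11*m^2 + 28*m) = (m^2 + m - 2)/(m*(m^2 + 11*m + 28))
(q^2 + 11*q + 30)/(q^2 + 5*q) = (q + 6)/q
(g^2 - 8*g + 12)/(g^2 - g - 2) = (g - 6)/(g + 1)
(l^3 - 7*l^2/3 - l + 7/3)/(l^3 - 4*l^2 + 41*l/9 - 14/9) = 3*(l + 1)/(3*l - 2)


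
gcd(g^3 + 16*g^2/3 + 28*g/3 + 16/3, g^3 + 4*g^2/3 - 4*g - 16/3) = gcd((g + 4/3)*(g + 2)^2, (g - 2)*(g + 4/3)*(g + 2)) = g^2 + 10*g/3 + 8/3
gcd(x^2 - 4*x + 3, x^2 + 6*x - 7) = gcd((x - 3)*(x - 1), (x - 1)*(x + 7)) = x - 1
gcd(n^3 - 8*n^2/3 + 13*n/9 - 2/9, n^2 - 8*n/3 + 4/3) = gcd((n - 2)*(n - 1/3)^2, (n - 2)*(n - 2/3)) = n - 2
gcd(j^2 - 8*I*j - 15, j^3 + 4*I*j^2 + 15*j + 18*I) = j - 3*I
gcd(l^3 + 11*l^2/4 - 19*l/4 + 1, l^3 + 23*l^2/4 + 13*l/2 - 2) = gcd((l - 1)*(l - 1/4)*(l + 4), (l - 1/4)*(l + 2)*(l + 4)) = l^2 + 15*l/4 - 1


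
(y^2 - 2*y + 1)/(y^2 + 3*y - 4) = (y - 1)/(y + 4)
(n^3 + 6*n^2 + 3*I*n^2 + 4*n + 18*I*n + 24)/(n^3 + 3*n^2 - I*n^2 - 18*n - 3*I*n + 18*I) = (n + 4*I)/(n - 3)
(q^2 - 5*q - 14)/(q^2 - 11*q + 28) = (q + 2)/(q - 4)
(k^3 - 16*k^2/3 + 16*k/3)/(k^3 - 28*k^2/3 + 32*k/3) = (k - 4)/(k - 8)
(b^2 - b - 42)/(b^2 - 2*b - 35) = (b + 6)/(b + 5)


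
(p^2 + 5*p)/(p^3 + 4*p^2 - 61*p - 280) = p/(p^2 - p - 56)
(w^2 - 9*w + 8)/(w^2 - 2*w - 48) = (w - 1)/(w + 6)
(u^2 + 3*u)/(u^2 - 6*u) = (u + 3)/(u - 6)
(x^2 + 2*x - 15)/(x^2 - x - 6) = (x + 5)/(x + 2)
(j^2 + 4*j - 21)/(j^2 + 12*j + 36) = (j^2 + 4*j - 21)/(j^2 + 12*j + 36)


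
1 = 1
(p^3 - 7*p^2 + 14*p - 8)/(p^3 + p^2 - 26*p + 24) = (p - 2)/(p + 6)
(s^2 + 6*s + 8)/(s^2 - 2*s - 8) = (s + 4)/(s - 4)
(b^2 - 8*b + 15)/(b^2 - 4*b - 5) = (b - 3)/(b + 1)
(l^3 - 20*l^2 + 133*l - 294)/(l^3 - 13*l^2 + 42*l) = (l - 7)/l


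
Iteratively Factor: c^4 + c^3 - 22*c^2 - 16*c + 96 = (c + 4)*(c^3 - 3*c^2 - 10*c + 24) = (c + 3)*(c + 4)*(c^2 - 6*c + 8) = (c - 2)*(c + 3)*(c + 4)*(c - 4)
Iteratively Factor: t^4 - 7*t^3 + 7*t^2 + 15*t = (t - 3)*(t^3 - 4*t^2 - 5*t) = t*(t - 3)*(t^2 - 4*t - 5) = t*(t - 5)*(t - 3)*(t + 1)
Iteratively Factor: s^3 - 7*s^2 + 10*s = (s - 5)*(s^2 - 2*s) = (s - 5)*(s - 2)*(s)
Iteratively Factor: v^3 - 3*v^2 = (v - 3)*(v^2) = v*(v - 3)*(v)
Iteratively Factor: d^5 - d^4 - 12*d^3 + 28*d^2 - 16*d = (d - 1)*(d^4 - 12*d^2 + 16*d) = (d - 2)*(d - 1)*(d^3 + 2*d^2 - 8*d) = d*(d - 2)*(d - 1)*(d^2 + 2*d - 8) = d*(d - 2)*(d - 1)*(d + 4)*(d - 2)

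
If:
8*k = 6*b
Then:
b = 4*k/3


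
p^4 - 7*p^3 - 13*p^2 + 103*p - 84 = (p - 7)*(p - 3)*(p - 1)*(p + 4)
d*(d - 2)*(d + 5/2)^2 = d^4 + 3*d^3 - 15*d^2/4 - 25*d/2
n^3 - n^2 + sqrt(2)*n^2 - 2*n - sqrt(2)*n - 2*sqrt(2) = (n - 2)*(n + 1)*(n + sqrt(2))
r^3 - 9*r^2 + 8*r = r*(r - 8)*(r - 1)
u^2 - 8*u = u*(u - 8)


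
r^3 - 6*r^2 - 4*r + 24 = (r - 6)*(r - 2)*(r + 2)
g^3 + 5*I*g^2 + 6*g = g*(g - I)*(g + 6*I)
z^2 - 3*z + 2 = (z - 2)*(z - 1)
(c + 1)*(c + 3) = c^2 + 4*c + 3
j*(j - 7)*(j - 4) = j^3 - 11*j^2 + 28*j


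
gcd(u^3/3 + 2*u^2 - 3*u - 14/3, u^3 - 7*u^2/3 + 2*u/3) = u - 2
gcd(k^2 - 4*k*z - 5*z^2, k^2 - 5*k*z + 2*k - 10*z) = -k + 5*z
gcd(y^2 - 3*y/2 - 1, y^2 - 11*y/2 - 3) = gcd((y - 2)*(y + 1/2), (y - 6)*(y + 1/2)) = y + 1/2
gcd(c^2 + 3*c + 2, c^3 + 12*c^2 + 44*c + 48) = c + 2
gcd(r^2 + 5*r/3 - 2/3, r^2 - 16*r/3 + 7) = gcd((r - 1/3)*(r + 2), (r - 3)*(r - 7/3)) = 1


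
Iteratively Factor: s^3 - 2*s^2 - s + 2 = (s + 1)*(s^2 - 3*s + 2) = (s - 1)*(s + 1)*(s - 2)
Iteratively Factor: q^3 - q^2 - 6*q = (q + 2)*(q^2 - 3*q) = q*(q + 2)*(q - 3)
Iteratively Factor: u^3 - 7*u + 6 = (u - 2)*(u^2 + 2*u - 3) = (u - 2)*(u - 1)*(u + 3)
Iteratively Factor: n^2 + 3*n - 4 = (n - 1)*(n + 4)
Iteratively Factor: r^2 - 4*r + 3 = (r - 3)*(r - 1)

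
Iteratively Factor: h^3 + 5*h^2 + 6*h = (h + 3)*(h^2 + 2*h) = h*(h + 3)*(h + 2)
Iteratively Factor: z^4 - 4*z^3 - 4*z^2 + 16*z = (z)*(z^3 - 4*z^2 - 4*z + 16) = z*(z - 2)*(z^2 - 2*z - 8) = z*(z - 4)*(z - 2)*(z + 2)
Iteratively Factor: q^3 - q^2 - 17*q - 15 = (q + 3)*(q^2 - 4*q - 5) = (q + 1)*(q + 3)*(q - 5)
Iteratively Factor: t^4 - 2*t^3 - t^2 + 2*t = (t)*(t^3 - 2*t^2 - t + 2) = t*(t - 2)*(t^2 - 1) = t*(t - 2)*(t - 1)*(t + 1)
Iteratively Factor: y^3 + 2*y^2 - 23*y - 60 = (y - 5)*(y^2 + 7*y + 12) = (y - 5)*(y + 4)*(y + 3)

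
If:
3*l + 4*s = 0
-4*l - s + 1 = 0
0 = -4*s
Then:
No Solution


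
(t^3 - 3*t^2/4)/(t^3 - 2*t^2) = (t - 3/4)/(t - 2)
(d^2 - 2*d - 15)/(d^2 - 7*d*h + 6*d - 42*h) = (d^2 - 2*d - 15)/(d^2 - 7*d*h + 6*d - 42*h)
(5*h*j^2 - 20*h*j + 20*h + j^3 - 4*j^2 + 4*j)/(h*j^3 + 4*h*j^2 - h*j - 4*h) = (5*h*j^2 - 20*h*j + 20*h + j^3 - 4*j^2 + 4*j)/(h*(j^3 + 4*j^2 - j - 4))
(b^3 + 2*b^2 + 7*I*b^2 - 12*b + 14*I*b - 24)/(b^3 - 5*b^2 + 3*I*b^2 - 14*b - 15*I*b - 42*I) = (b + 4*I)/(b - 7)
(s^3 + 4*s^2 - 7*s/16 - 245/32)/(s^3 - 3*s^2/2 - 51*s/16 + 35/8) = (s + 7/2)/(s - 2)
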